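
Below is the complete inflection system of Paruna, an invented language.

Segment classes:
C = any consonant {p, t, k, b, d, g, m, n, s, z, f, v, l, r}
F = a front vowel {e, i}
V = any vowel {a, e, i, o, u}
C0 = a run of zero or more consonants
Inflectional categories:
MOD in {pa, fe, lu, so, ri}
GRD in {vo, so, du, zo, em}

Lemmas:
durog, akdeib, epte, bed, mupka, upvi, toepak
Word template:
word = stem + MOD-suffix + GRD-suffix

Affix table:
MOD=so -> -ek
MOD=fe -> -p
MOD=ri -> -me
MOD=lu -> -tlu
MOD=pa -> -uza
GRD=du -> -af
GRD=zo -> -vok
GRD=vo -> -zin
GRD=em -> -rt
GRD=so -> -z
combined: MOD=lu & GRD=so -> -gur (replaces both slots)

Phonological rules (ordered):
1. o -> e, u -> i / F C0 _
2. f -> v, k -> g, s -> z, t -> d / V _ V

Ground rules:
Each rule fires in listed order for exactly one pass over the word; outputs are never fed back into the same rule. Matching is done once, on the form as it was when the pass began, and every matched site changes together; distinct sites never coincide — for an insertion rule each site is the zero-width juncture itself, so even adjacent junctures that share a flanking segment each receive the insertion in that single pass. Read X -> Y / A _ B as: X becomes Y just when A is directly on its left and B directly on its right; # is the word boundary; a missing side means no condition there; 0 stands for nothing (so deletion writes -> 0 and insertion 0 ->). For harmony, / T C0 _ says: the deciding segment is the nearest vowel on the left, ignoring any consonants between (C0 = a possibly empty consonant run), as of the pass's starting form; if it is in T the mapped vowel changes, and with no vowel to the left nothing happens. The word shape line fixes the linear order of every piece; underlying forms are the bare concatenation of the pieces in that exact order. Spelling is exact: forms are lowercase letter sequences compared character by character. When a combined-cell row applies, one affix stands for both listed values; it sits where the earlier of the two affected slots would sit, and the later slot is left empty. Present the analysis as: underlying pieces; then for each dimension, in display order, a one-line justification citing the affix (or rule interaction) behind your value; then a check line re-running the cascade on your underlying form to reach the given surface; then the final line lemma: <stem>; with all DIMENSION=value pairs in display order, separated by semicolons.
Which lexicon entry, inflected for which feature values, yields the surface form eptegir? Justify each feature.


underlying: epte-gur
MOD=lu - signalled by the combined affix row
GRD=so - signalled by the combined affix row
check: eptegur -> eptegir -> eptegir
lemma: epte; MOD=lu; GRD=so


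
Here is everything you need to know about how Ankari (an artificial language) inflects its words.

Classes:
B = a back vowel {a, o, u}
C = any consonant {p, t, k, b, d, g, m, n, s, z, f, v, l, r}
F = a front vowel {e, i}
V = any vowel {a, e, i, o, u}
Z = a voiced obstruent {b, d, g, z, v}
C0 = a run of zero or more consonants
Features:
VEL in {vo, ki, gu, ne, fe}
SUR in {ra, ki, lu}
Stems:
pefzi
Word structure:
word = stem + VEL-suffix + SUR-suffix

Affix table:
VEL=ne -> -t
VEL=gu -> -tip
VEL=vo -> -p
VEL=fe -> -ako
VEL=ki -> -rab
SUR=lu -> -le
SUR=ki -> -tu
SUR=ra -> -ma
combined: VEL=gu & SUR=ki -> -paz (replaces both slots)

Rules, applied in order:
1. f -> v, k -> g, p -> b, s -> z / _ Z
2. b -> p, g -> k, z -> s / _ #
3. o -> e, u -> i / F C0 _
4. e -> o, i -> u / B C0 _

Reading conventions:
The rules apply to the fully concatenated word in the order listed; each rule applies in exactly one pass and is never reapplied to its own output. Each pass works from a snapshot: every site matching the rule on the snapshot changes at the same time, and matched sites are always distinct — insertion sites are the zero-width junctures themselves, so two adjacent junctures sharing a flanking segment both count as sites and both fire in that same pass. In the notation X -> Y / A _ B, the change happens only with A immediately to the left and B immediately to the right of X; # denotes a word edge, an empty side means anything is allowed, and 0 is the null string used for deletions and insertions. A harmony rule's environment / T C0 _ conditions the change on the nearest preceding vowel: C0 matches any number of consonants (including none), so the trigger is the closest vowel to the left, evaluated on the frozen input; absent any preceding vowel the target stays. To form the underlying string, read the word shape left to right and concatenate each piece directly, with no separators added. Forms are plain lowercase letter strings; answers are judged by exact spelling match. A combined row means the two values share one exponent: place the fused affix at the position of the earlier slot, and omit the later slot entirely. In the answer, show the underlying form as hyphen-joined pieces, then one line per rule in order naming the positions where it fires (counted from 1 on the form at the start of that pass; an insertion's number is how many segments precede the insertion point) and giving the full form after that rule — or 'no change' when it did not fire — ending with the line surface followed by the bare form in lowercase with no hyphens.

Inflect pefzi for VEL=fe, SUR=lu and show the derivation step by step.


underlying: pefzi-ako-le
1. f -> v, k -> g, p -> b, s -> z / _ Z: fires at position(s) 3: pevziakole
2. b -> p, g -> k, z -> s / _ #: no change
3. o -> e, u -> i / F C0 _: no change
4. e -> o, i -> u / B C0 _: fires at position(s) 10: pevziakolo
surface: pevziakolo


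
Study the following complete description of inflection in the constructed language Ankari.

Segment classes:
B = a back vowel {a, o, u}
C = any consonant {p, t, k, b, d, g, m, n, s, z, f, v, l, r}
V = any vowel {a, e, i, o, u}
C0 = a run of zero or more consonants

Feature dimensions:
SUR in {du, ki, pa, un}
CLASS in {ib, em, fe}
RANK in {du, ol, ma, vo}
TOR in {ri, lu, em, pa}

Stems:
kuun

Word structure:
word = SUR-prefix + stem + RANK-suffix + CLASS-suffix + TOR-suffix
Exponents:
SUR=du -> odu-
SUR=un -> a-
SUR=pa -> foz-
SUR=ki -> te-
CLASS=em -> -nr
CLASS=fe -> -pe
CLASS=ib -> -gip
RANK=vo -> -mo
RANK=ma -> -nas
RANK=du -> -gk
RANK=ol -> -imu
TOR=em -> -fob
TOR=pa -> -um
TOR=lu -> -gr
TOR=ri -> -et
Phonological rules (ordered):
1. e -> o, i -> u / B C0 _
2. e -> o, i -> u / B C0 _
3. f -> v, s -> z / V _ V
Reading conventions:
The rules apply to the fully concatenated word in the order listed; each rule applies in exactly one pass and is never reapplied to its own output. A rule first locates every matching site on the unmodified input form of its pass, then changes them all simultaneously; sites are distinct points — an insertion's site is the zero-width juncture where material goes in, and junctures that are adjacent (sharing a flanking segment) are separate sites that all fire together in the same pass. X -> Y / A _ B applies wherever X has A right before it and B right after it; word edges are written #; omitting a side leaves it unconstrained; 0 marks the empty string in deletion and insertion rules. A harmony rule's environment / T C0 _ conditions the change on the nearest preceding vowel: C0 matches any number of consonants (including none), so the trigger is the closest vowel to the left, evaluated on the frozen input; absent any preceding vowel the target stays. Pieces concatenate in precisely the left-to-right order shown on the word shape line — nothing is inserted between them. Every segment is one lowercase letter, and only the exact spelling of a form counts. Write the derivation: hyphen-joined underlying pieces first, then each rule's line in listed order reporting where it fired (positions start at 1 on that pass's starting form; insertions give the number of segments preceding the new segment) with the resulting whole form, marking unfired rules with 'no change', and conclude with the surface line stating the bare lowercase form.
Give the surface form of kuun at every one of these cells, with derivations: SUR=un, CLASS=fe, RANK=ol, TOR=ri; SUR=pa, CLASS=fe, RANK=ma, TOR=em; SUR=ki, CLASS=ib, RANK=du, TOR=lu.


cell SUR=un, CLASS=fe, RANK=ol, TOR=ri:
underlying: a-kuun-imu-pe-et
1. e -> o, i -> u / B C0 _: fires at position(s) 6, 10: akuunumupoet
2. e -> o, i -> u / B C0 _: fires at position(s) 11: akuunumupoot
3. f -> v, s -> z / V _ V: no change
surface: akuunumupoot

cell SUR=pa, CLASS=fe, RANK=ma, TOR=em:
underlying: foz-kuun-nas-pe-fob
1. e -> o, i -> u / B C0 _: fires at position(s) 12: fozkuunnaspofob
2. e -> o, i -> u / B C0 _: no change
3. f -> v, s -> z / V _ V: fires at position(s) 13: fozkuunnaspovob
surface: fozkuunnaspovob

cell SUR=ki, CLASS=ib, RANK=du, TOR=lu:
underlying: te-kuun-gk-gip-gr
1. e -> o, i -> u / B C0 _: fires at position(s) 10: tekuungkgupgr
2. e -> o, i -> u / B C0 _: no change
3. f -> v, s -> z / V _ V: no change
surface: tekuungkgupgr


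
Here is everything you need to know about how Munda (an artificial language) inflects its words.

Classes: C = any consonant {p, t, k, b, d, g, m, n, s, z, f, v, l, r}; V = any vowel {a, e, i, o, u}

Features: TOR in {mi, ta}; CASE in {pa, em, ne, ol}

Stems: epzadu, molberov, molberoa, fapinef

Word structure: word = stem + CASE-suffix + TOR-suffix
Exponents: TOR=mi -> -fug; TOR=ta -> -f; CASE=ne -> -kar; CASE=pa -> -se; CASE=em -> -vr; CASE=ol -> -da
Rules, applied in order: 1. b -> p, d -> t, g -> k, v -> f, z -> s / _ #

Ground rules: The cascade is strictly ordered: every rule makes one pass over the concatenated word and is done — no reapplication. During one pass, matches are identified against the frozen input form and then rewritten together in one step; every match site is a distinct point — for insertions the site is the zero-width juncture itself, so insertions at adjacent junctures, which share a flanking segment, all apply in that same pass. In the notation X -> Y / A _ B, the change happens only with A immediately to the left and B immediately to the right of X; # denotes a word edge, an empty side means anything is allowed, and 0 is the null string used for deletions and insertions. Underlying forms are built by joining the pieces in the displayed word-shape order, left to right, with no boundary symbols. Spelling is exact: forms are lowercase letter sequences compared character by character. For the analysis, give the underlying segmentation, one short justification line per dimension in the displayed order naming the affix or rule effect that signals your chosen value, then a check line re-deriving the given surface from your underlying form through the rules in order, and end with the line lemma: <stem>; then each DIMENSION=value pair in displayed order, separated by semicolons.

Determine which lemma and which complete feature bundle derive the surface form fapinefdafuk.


underlying: fapinef-da-fug
TOR=mi - signalled by the affix -fug
CASE=ol - signalled by the affix -da
check: fapinefdafug -> fapinefdafuk
lemma: fapinef; TOR=mi; CASE=ol


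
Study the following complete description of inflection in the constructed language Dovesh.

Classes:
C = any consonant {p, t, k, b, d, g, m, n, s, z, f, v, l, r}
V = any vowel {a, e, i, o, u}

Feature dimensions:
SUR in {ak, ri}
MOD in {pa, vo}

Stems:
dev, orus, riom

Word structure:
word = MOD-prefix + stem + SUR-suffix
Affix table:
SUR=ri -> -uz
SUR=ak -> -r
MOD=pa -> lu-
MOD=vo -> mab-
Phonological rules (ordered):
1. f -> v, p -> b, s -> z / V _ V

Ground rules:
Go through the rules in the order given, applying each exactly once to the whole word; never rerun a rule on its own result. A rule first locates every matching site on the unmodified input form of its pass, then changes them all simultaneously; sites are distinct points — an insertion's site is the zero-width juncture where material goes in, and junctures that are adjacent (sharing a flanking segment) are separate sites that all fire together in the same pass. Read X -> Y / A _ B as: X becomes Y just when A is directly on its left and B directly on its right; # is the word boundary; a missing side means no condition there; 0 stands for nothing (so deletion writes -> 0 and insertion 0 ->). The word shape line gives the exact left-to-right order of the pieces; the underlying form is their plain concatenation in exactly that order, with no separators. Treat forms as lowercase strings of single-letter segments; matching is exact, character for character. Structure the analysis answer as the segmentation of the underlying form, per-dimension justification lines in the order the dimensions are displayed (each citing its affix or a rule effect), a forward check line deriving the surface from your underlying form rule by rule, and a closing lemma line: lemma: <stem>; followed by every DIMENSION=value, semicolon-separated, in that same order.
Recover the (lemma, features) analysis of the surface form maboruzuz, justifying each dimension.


underlying: mab-orus-uz
SUR=ri - signalled by the affix -uz
MOD=vo - signalled by the affix mab-
check: maborusuz -> maboruzuz
lemma: orus; SUR=ri; MOD=vo


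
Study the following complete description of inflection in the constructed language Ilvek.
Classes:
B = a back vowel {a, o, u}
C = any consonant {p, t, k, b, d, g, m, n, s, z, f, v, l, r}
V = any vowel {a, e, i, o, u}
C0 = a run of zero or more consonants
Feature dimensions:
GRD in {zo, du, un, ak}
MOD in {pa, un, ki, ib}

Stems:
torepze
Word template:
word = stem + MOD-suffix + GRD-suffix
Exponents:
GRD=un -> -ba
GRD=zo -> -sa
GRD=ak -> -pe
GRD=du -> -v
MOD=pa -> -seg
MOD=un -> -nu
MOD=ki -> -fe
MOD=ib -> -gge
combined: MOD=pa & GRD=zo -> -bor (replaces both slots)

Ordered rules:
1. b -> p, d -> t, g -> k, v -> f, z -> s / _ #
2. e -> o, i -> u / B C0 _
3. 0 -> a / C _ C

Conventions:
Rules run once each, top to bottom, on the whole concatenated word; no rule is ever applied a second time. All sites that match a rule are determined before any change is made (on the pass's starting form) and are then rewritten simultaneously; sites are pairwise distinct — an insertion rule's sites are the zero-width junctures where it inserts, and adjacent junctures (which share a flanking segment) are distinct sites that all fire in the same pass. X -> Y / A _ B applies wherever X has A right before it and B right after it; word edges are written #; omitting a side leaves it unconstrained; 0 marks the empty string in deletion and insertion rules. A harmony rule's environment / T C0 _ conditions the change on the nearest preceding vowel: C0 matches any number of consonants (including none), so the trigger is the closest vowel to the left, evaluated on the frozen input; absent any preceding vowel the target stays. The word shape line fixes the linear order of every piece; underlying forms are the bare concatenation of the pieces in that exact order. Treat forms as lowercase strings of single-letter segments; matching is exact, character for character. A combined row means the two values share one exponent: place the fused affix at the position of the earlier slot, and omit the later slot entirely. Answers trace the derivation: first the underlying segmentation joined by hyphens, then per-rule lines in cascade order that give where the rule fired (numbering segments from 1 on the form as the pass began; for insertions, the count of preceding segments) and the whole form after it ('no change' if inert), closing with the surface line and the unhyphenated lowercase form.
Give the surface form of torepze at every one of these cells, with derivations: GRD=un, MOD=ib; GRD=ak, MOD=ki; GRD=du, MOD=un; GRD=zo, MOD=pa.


cell GRD=un, MOD=ib:
underlying: torepze-gge-ba
1. b -> p, d -> t, g -> k, v -> f, z -> s / _ #: no change
2. e -> o, i -> u / B C0 _: fires at position(s) 4: toropzeggeba
3. 0 -> a / C _ C: inserts after position(s) 5, 8: toropazegageba
surface: toropazegageba

cell GRD=ak, MOD=ki:
underlying: torepze-fe-pe
1. b -> p, d -> t, g -> k, v -> f, z -> s / _ #: no change
2. e -> o, i -> u / B C0 _: fires at position(s) 4: toropzefepe
3. 0 -> a / C _ C: inserts after position(s) 5: toropazefepe
surface: toropazefepe

cell GRD=du, MOD=un:
underlying: torepze-nu-v
1. b -> p, d -> t, g -> k, v -> f, z -> s / _ #: fires at position(s) 10: torepzenuf
2. e -> o, i -> u / B C0 _: fires at position(s) 4: toropzenuf
3. 0 -> a / C _ C: inserts after position(s) 5: toropazenuf
surface: toropazenuf

cell GRD=zo, MOD=pa:
underlying: torepze-bor
1. b -> p, d -> t, g -> k, v -> f, z -> s / _ #: no change
2. e -> o, i -> u / B C0 _: fires at position(s) 4: toropzebor
3. 0 -> a / C _ C: inserts after position(s) 5: toropazebor
surface: toropazebor


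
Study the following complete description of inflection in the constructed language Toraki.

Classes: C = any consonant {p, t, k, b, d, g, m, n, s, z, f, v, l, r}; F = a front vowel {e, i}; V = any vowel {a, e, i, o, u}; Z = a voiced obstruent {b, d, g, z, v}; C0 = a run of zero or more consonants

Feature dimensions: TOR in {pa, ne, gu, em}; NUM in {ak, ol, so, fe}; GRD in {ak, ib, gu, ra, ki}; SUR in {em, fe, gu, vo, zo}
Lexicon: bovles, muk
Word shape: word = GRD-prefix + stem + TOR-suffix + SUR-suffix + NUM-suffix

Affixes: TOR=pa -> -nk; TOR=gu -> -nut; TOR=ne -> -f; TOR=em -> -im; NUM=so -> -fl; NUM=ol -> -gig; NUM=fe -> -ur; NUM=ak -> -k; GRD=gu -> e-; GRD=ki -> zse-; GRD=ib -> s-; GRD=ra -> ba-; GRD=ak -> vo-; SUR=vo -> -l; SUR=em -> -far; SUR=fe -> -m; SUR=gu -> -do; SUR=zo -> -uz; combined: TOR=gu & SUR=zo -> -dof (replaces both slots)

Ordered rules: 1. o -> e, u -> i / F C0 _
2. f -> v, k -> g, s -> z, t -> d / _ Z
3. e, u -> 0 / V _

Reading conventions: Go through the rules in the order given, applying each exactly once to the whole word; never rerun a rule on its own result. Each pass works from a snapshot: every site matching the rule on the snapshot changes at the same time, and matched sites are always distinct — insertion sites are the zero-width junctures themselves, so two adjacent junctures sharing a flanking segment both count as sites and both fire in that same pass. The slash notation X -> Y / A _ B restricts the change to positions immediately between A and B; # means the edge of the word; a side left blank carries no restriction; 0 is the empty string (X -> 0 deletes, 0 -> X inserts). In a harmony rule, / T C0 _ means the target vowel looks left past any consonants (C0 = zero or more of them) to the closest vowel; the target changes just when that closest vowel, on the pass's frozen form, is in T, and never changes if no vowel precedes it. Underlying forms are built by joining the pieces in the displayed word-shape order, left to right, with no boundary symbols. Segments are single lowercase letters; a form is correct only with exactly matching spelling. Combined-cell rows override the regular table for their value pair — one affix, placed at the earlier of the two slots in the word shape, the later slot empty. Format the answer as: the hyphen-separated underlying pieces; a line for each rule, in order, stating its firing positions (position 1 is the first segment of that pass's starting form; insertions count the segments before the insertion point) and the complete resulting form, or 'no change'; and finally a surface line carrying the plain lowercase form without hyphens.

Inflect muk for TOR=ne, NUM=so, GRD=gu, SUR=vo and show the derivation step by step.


underlying: e-muk-f-l-fl
1. o -> e, u -> i / F C0 _: fires at position(s) 3: emikflfl
2. f -> v, k -> g, s -> z, t -> d / _ Z: no change
3. e, u -> 0 / V _: no change
surface: emikflfl


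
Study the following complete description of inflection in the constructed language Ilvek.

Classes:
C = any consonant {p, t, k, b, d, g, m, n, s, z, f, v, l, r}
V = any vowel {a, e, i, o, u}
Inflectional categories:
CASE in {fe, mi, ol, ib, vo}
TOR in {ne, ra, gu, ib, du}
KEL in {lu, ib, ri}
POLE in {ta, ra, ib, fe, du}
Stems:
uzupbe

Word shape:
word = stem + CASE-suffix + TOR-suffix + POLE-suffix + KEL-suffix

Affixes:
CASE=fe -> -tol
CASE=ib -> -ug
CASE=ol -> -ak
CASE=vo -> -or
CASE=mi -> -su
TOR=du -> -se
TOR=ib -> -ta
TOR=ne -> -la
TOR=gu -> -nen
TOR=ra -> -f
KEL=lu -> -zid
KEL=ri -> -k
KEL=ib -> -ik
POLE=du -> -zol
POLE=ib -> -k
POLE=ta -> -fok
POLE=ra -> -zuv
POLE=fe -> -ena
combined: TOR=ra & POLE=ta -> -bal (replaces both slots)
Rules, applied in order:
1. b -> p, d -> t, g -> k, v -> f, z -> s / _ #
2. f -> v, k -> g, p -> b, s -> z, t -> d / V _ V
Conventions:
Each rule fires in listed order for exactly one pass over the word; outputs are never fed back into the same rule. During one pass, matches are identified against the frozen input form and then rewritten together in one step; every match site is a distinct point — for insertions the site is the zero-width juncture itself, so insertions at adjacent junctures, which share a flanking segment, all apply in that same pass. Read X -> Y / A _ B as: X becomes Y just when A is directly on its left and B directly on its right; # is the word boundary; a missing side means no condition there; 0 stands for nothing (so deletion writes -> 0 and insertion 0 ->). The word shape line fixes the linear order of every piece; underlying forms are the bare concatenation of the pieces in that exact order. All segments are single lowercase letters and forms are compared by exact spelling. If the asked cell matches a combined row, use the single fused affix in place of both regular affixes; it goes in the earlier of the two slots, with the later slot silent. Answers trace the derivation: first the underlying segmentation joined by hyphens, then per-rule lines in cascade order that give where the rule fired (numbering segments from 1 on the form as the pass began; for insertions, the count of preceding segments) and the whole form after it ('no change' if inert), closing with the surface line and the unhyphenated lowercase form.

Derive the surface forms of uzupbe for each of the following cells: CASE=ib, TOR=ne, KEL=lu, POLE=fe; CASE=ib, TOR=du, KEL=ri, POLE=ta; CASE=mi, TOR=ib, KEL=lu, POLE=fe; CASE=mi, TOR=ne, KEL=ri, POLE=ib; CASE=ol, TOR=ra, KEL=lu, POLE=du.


cell CASE=ib, TOR=ne, KEL=lu, POLE=fe:
underlying: uzupbe-ug-la-ena-zid
1. b -> p, d -> t, g -> k, v -> f, z -> s / _ #: fires at position(s) 16: uzupbeuglaenazit
2. f -> v, k -> g, p -> b, s -> z, t -> d / V _ V: no change
surface: uzupbeuglaenazit

cell CASE=ib, TOR=du, KEL=ri, POLE=ta:
underlying: uzupbe-ug-se-fok-k
1. b -> p, d -> t, g -> k, v -> f, z -> s / _ #: no change
2. f -> v, k -> g, p -> b, s -> z, t -> d / V _ V: fires at position(s) 11: uzupbeugsevokk
surface: uzupbeugsevokk

cell CASE=mi, TOR=ib, KEL=lu, POLE=fe:
underlying: uzupbe-su-ta-ena-zid
1. b -> p, d -> t, g -> k, v -> f, z -> s / _ #: fires at position(s) 16: uzupbesutaenazit
2. f -> v, k -> g, p -> b, s -> z, t -> d / V _ V: fires at position(s) 7, 9: uzupbezudaenazit
surface: uzupbezudaenazit

cell CASE=mi, TOR=ne, KEL=ri, POLE=ib:
underlying: uzupbe-su-la-k-k
1. b -> p, d -> t, g -> k, v -> f, z -> s / _ #: no change
2. f -> v, k -> g, p -> b, s -> z, t -> d / V _ V: fires at position(s) 7: uzupbezulakk
surface: uzupbezulakk

cell CASE=ol, TOR=ra, KEL=lu, POLE=du:
underlying: uzupbe-ak-f-zol-zid
1. b -> p, d -> t, g -> k, v -> f, z -> s / _ #: fires at position(s) 15: uzupbeakfzolzit
2. f -> v, k -> g, p -> b, s -> z, t -> d / V _ V: no change
surface: uzupbeakfzolzit


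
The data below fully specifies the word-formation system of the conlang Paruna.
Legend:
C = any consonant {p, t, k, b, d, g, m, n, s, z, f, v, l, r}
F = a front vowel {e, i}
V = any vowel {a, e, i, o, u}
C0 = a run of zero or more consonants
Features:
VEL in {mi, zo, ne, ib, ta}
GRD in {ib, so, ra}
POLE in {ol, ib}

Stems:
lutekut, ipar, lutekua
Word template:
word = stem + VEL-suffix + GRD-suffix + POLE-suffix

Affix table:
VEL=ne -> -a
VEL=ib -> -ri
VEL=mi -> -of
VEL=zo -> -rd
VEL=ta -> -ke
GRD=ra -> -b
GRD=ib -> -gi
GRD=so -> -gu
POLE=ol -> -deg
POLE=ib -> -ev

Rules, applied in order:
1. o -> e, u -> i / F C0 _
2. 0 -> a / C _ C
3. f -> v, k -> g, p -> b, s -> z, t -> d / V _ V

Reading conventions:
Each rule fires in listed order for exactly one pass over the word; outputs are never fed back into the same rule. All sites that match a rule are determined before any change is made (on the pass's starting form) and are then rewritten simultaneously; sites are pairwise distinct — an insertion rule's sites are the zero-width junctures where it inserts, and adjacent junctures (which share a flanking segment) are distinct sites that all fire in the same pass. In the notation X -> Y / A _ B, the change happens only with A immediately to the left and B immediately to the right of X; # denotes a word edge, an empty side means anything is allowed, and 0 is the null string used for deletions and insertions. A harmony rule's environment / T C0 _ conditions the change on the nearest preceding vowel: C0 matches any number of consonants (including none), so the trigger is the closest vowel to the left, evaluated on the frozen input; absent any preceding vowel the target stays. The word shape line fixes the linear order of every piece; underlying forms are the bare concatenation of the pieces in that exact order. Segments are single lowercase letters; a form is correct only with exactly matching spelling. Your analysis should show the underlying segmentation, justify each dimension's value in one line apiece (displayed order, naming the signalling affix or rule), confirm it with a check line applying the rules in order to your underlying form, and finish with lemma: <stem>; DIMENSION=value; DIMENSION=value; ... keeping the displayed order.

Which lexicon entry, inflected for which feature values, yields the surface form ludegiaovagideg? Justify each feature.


underlying: lutekua-of-gi-deg
VEL=mi - signalled by the affix -of
GRD=ib - signalled by the affix -gi
POLE=ol - signalled by the affix -deg
check: lutekuaofgideg -> lutekiaofgideg -> lutekiaofagideg -> ludegiaovagideg
lemma: lutekua; VEL=mi; GRD=ib; POLE=ol


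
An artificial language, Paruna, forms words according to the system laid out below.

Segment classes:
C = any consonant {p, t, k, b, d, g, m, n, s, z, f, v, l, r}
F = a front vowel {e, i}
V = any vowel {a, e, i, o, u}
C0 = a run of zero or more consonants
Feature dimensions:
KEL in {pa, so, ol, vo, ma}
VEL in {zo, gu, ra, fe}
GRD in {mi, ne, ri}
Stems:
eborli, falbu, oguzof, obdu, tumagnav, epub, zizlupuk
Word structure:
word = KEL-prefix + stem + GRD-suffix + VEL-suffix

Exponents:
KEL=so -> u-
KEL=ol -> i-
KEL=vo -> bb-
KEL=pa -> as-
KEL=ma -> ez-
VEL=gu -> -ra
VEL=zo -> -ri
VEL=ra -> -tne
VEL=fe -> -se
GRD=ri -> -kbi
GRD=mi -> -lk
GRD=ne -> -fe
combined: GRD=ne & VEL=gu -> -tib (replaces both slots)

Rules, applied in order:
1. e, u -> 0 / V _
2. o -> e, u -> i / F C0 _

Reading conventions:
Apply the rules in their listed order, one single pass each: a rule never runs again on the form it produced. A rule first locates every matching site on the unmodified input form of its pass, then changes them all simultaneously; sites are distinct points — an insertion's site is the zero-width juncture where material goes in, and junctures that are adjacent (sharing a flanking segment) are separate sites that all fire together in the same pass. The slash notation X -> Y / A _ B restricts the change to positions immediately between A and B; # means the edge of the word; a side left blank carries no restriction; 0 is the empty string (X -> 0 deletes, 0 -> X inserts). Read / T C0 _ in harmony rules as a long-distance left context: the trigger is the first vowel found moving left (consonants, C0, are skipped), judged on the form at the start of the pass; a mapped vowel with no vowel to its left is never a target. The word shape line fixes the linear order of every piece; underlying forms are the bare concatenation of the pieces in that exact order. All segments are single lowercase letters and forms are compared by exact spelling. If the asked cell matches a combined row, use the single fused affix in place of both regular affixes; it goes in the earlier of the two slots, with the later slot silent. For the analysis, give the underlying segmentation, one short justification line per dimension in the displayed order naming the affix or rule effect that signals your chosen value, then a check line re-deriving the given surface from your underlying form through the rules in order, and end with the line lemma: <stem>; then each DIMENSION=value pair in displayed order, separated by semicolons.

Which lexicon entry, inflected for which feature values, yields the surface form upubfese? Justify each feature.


underlying: u-epub-fe-se
KEL=so - signalled by the affix u-
VEL=fe - signalled by the affix -se
GRD=ne - signalled by the affix -fe
check: uepubfese -> upubfese -> upubfese
lemma: epub; KEL=so; VEL=fe; GRD=ne


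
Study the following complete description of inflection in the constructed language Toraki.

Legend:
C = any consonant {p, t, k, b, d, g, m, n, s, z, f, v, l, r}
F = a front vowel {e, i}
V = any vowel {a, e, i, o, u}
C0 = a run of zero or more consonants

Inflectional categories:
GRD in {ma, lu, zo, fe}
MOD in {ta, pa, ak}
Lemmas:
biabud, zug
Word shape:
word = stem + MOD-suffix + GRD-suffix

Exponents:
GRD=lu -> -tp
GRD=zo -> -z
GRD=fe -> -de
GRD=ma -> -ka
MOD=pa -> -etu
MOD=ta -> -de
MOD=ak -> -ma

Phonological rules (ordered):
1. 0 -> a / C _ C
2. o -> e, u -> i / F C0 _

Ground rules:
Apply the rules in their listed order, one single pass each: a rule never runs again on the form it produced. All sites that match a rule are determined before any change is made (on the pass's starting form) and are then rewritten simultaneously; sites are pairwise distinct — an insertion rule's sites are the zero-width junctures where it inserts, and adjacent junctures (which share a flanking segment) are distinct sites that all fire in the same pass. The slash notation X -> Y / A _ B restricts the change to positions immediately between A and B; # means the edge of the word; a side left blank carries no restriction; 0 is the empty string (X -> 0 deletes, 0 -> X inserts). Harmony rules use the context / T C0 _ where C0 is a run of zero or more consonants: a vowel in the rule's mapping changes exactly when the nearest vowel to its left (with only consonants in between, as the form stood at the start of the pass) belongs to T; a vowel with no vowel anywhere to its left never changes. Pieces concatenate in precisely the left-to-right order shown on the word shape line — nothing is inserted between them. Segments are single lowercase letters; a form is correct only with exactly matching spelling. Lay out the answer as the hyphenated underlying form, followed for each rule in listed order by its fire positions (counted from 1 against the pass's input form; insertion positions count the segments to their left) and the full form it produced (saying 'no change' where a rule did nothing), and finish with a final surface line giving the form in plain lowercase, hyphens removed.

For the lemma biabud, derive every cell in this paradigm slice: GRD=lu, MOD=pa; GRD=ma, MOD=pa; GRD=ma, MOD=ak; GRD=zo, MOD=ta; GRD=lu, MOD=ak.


cell GRD=lu, MOD=pa:
underlying: biabud-etu-tp
1. 0 -> a / C _ C: inserts after position(s) 10: biabudetutap
2. o -> e, u -> i / F C0 _: fires at position(s) 9: biabudetitap
surface: biabudetitap

cell GRD=ma, MOD=pa:
underlying: biabud-etu-ka
1. 0 -> a / C _ C: no change
2. o -> e, u -> i / F C0 _: fires at position(s) 9: biabudetika
surface: biabudetika

cell GRD=ma, MOD=ak:
underlying: biabud-ma-ka
1. 0 -> a / C _ C: inserts after position(s) 6: biabudamaka
2. o -> e, u -> i / F C0 _: no change
surface: biabudamaka

cell GRD=zo, MOD=ta:
underlying: biabud-de-z
1. 0 -> a / C _ C: inserts after position(s) 6: biabudadez
2. o -> e, u -> i / F C0 _: no change
surface: biabudadez

cell GRD=lu, MOD=ak:
underlying: biabud-ma-tp
1. 0 -> a / C _ C: inserts after position(s) 6, 9: biabudamatap
2. o -> e, u -> i / F C0 _: no change
surface: biabudamatap


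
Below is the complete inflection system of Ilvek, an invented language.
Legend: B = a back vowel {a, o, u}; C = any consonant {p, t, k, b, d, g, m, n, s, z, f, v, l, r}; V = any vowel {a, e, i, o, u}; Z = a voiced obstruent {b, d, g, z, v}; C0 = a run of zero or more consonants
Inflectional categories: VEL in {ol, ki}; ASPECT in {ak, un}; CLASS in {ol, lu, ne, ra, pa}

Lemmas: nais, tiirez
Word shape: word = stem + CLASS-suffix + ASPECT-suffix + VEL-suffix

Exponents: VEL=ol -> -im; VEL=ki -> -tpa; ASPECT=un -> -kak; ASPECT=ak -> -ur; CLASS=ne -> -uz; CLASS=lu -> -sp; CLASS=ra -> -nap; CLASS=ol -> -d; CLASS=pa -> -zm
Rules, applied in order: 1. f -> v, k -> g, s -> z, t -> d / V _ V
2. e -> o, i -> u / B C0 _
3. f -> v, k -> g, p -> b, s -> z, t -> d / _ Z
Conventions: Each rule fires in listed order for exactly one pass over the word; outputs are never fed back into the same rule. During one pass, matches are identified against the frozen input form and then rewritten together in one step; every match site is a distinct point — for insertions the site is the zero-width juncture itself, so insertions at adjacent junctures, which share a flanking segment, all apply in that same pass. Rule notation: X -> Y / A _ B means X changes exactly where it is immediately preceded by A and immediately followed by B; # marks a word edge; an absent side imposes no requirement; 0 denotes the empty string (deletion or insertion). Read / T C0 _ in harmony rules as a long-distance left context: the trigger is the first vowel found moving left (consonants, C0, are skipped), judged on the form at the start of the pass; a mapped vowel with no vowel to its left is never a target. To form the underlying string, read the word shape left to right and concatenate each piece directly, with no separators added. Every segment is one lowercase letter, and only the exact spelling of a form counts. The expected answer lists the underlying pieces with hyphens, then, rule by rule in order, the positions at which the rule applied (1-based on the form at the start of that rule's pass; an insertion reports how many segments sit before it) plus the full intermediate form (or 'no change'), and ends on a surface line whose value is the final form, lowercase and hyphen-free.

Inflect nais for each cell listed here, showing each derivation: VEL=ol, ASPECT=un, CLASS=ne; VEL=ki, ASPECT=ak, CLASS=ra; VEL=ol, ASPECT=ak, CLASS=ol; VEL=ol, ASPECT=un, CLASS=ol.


cell VEL=ol, ASPECT=un, CLASS=ne:
underlying: nais-uz-kak-im
1. f -> v, k -> g, s -> z, t -> d / V _ V: fires at position(s) 4, 9: naizuzkagim
2. e -> o, i -> u / B C0 _: fires at position(s) 3, 10: nauzuzkagum
3. f -> v, k -> g, p -> b, s -> z, t -> d / _ Z: no change
surface: nauzuzkagum

cell VEL=ki, ASPECT=ak, CLASS=ra:
underlying: nais-nap-ur-tpa
1. f -> v, k -> g, s -> z, t -> d / V _ V: no change
2. e -> o, i -> u / B C0 _: fires at position(s) 3: nausnapurtpa
3. f -> v, k -> g, p -> b, s -> z, t -> d / _ Z: no change
surface: nausnapurtpa

cell VEL=ol, ASPECT=ak, CLASS=ol:
underlying: nais-d-ur-im
1. f -> v, k -> g, s -> z, t -> d / V _ V: no change
2. e -> o, i -> u / B C0 _: fires at position(s) 3, 8: nausdurum
3. f -> v, k -> g, p -> b, s -> z, t -> d / _ Z: fires at position(s) 4: nauzdurum
surface: nauzdurum

cell VEL=ol, ASPECT=un, CLASS=ol:
underlying: nais-d-kak-im
1. f -> v, k -> g, s -> z, t -> d / V _ V: fires at position(s) 8: naisdkagim
2. e -> o, i -> u / B C0 _: fires at position(s) 3, 9: nausdkagum
3. f -> v, k -> g, p -> b, s -> z, t -> d / _ Z: fires at position(s) 4: nauzdkagum
surface: nauzdkagum


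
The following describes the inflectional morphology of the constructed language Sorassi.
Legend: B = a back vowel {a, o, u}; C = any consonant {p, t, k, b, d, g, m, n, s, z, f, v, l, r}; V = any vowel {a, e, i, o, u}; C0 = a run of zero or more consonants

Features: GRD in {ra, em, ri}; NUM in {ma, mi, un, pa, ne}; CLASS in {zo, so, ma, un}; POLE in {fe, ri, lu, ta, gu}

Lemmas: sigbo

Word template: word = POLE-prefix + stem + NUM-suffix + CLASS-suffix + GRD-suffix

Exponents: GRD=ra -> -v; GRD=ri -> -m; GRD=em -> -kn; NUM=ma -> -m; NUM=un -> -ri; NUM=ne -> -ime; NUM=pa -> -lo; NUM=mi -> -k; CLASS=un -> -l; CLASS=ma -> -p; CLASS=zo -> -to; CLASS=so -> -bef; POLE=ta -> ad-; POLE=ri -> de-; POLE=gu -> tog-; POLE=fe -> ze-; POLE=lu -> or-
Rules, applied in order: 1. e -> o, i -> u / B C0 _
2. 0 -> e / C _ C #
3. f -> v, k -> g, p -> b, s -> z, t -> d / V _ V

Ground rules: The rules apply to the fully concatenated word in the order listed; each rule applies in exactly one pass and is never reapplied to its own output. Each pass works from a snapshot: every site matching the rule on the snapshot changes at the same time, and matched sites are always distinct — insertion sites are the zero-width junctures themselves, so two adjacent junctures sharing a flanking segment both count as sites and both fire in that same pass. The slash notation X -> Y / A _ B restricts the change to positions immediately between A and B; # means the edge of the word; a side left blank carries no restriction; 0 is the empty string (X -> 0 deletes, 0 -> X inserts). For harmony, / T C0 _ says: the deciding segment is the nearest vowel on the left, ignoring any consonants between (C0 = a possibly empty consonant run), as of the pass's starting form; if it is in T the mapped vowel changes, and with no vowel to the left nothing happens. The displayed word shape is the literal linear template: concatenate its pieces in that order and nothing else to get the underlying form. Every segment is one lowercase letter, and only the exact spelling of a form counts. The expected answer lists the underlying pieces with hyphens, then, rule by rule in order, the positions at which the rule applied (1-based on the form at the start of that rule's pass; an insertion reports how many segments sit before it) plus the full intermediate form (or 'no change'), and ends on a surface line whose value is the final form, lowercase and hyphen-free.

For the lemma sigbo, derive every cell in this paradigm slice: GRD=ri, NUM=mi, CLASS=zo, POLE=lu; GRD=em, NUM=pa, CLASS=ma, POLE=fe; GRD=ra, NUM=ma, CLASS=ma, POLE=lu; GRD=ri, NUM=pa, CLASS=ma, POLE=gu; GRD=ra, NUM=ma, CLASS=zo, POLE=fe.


cell GRD=ri, NUM=mi, CLASS=zo, POLE=lu:
underlying: or-sigbo-k-to-m
1. e -> o, i -> u / B C0 _: fires at position(s) 4: orsugboktom
2. 0 -> e / C _ C #: no change
3. f -> v, k -> g, p -> b, s -> z, t -> d / V _ V: no change
surface: orsugboktom

cell GRD=em, NUM=pa, CLASS=ma, POLE=fe:
underlying: ze-sigbo-lo-p-kn
1. e -> o, i -> u / B C0 _: no change
2. 0 -> e / C _ C #: inserts after position(s) 11: zesigbolopken
3. f -> v, k -> g, p -> b, s -> z, t -> d / V _ V: fires at position(s) 3: zezigbolopken
surface: zezigbolopken

cell GRD=ra, NUM=ma, CLASS=ma, POLE=lu:
underlying: or-sigbo-m-p-v
1. e -> o, i -> u / B C0 _: fires at position(s) 4: orsugbompv
2. 0 -> e / C _ C #: inserts after position(s) 9: orsugbompev
3. f -> v, k -> g, p -> b, s -> z, t -> d / V _ V: no change
surface: orsugbompev

cell GRD=ri, NUM=pa, CLASS=ma, POLE=gu:
underlying: tog-sigbo-lo-p-m
1. e -> o, i -> u / B C0 _: fires at position(s) 5: togsugbolopm
2. 0 -> e / C _ C #: inserts after position(s) 11: togsugbolopem
3. f -> v, k -> g, p -> b, s -> z, t -> d / V _ V: fires at position(s) 11: togsugbolobem
surface: togsugbolobem

cell GRD=ra, NUM=ma, CLASS=zo, POLE=fe:
underlying: ze-sigbo-m-to-v
1. e -> o, i -> u / B C0 _: no change
2. 0 -> e / C _ C #: no change
3. f -> v, k -> g, p -> b, s -> z, t -> d / V _ V: fires at position(s) 3: zezigbomtov
surface: zezigbomtov


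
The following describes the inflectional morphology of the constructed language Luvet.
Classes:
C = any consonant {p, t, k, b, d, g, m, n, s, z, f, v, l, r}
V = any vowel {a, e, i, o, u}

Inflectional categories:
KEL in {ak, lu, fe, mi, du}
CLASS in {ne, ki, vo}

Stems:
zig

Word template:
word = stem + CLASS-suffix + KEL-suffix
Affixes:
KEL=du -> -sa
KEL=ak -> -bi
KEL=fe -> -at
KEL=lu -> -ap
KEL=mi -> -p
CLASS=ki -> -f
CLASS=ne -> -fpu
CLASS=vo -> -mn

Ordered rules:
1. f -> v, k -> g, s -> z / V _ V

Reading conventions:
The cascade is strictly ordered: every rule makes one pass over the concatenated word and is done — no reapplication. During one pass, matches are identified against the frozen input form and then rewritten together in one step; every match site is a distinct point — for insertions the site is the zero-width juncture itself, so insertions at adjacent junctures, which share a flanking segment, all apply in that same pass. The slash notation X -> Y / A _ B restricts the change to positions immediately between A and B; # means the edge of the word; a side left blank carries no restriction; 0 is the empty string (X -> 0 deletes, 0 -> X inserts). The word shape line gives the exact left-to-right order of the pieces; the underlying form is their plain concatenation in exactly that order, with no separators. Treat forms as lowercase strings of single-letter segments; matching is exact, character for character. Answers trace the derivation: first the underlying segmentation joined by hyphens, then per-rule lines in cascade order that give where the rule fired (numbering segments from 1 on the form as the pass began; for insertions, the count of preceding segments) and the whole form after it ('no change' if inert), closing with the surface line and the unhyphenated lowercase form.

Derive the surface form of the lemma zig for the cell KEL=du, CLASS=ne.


underlying: zig-fpu-sa
1. f -> v, k -> g, s -> z / V _ V: fires at position(s) 7: zigfpuza
surface: zigfpuza
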